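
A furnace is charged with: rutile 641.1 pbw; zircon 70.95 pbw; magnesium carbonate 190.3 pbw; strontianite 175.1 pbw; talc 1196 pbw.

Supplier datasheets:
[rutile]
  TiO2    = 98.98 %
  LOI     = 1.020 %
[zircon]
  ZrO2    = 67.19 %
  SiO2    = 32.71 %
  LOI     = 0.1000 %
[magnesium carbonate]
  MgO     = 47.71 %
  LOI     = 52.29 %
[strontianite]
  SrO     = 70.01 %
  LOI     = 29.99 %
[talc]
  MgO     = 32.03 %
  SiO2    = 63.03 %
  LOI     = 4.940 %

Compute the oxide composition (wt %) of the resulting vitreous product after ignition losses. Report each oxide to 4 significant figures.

All internal work holds full float precision in all steps; intermediates are shown (rounded to four significant figures) on the page. A single rounding finalizes each reported number. The derived quantities are re-derived at full float precision (ignition loss, the yield, net glass mass, five oxide percentages, totals) using the weight values on 2056 pbw of glass exactly as shown in the problem or the answer.
Per-oxide mass from batch:
  ZrO2: 70.95·0.6719 = 47.67 pbw
  SrO: 175.1·0.7001 = 122.6 pbw
  MgO: 190.3·0.4771 + 1196·0.3203 = 473.9 pbw
  SiO2: 70.95·0.3271 + 1196·0.6303 = 777.0 pbw
  TiO2: 641.1·0.9898 = 634.6 pbw
LOI: 641.1·0.01020 + 70.95·0.001000 + 190.3·0.5229 + 175.1·0.2999 + 1196·0.04940 = 217.7 pbw
Glass mass = batch − LOI = 2273 − 217.7 = 2056 pbw (consistent with Σ oxide mass)
each oxide over glass, ×100, is wt %

Glass mass = 2056 pbw (batch 2273 − LOI 217.7).
Composition: ZrO2 2.319%, SrO 5.963%, MgO 23.05%, SiO2 37.80%, TiO2 30.87%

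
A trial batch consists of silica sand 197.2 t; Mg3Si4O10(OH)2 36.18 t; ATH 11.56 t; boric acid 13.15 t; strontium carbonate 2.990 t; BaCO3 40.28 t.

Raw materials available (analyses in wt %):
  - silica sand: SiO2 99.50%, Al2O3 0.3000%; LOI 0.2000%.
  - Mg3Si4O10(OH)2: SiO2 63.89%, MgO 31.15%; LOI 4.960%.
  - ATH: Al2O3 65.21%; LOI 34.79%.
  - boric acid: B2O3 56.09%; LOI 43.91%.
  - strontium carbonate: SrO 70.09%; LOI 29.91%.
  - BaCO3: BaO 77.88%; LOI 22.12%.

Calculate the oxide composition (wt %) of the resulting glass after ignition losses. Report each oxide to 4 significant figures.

Mid-chain values are displayed (rounded to 4 significant digits) alongside each step; the whole derivation keeps full float precision through every step; exactly one rounding is applied to every reported value; all derived quantities are rebuilt at exact precision (LOI, net glass mass, yield, the six compositions, totals) using the weight values on 279.6 t of glass as written in the problem or the answer.
Oxide masses out of the charge:
  SiO2: 197.2·0.9950 + 36.18·0.6389 = 219.3 t
  MgO: 36.18·0.3115 = 11.27 t
  BaO: 40.28·0.7788 = 31.37 t
  SrO: 2.990·0.7009 = 2.096 t
  B2O3: 13.15·0.5609 = 7.376 t
  Al2O3: 197.2·0.003000 + 11.56·0.6521 = 8.130 t
LOI: 197.2·0.002000 + 36.18·0.04960 + 11.56·0.3479 + 13.15·0.4391 + 2.990·0.2991 + 40.28·0.2212 = 21.79 t
Resulting glass, batch − LOI: 301.4 − 21.79 = 279.6 t (= the summed oxide contributions)
wt % = oxide mass / glass mass × 100

Glass mass = 279.6 t (batch 301.4 − LOI 21.79).
Composition: SiO2 78.45%, MgO 4.031%, BaO 11.22%, SrO 0.7496%, B2O3 2.638%, Al2O3 2.908%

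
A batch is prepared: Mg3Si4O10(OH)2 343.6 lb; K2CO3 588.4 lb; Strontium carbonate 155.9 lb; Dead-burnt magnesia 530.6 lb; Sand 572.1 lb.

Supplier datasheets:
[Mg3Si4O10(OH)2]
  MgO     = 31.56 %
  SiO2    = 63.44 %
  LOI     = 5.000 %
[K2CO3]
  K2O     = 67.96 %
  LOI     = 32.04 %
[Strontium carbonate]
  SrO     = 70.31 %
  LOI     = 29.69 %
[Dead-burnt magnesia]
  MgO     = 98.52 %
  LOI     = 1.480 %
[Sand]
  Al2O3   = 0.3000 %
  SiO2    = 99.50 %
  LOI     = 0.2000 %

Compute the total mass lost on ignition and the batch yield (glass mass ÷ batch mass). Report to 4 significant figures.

LOI loss = 261.0 lb; glass = 1930 lb; yield = 88.09%

Values along the way appear, rounded to four significant figures, alongside each step — the working math maintains full precision through the solve — each reported value carries a single rounding — all derived quantities, which include five oxide percentages, ignition loss, glass mass, the totals, the yield, are carried in full float precision, as given in the question or the answer, starting from the weights per 1930 lb of glass.
LOI of each material in turn:
  Mg3Si4O10(OH)2: 343.6 × 0.05000 = 17.18 lb
  K2CO3: 588.4 × 0.3204 = 188.5 lb
  Strontium carbonate: 155.9 × 0.2969 = 46.29 lb
  Dead-burnt magnesia: 530.6 × 0.01480 = 7.853 lb
  Sand: 572.1 × 0.002000 = 1.144 lb
Total LOI = 261.0 lb
Glass = batch − LOI = 2191 − 261.0 = 1930 lb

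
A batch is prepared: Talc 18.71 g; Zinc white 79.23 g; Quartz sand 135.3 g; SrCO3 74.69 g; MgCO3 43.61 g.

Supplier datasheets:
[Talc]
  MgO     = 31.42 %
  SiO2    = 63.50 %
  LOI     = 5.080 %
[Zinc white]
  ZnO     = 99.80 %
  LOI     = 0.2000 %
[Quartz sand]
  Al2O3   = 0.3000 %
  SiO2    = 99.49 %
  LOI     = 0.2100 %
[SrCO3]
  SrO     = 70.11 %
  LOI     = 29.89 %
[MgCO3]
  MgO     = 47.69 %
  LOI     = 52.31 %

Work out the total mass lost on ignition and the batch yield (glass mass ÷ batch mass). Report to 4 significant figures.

Intermediates are printed rounded to 4 significant figures on the page — all arithmetic holds full float precision end to end — every reported value is rounded once only; the derived quantities, which include glass mass, LOI, yield, totals, five oxide percentages, are re-derived in full precision, exactly as printed in the question or the answer, from the batch weights at 305.0 g of glass.
Ignition loss by material:
  Talc: 18.71 × 0.05080 = 0.9505 g
  Zinc white: 79.23 × 0.002000 = 0.1585 g
  Quartz sand: 135.3 × 0.002100 = 0.2841 g
  SrCO3: 74.69 × 0.2989 = 22.32 g
  MgCO3: 43.61 × 0.5231 = 22.81 g
Total LOI = 46.53 g
Glass = batch − LOI = 351.5 − 46.53 = 305.0 g

LOI loss = 46.53 g; glass = 305.0 g; yield = 86.76%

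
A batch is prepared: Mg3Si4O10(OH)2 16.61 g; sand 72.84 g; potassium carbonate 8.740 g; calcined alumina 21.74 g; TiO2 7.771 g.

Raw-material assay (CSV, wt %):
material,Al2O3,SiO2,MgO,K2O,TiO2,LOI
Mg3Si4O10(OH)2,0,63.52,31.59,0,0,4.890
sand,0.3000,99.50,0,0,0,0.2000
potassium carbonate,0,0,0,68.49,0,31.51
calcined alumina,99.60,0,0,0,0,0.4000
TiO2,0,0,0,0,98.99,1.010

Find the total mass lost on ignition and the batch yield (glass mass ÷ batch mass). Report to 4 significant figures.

LOI loss = 3.877 g; glass = 123.8 g; yield = 96.96%

Every computation maintains exact precision in all steps — working values are shown rounded to 4 significant digits in the printout; every reported value is rounded only once; the derived quantities, which include glass mass, ignition loss, yield, five oxide percentages, totals, are re-derived at full float precision, precisely as stated by the problem or the answer, using the weight values for 123.8 g of glass.
Each material's LOI contribution:
  Mg3Si4O10(OH)2: 16.61 × 0.04890 = 0.8122 g
  sand: 72.84 × 0.002000 = 0.1457 g
  potassium carbonate: 8.740 × 0.3151 = 2.754 g
  calcined alumina: 21.74 × 0.004000 = 0.08696 g
  TiO2: 7.771 × 0.01010 = 0.07849 g
Total LOI = 3.877 g
Glass = batch − LOI = 127.7 − 3.877 = 123.8 g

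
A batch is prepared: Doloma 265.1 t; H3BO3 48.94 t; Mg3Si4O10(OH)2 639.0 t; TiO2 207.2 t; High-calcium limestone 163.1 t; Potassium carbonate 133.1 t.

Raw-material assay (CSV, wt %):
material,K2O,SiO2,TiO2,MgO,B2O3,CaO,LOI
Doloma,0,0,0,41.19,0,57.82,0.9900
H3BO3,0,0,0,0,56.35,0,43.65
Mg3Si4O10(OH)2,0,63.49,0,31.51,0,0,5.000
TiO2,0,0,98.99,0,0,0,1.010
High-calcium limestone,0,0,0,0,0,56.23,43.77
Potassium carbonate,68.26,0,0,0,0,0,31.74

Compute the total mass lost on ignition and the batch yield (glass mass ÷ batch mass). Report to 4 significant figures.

All internal work maintains exact precision at every stage. Intermediates are shown (rounded to 4 significant figures) in the printout — each reported result is rounded exactly once — derived quantities are re-derived in full float precision (glass mass, yield, LOI, the six compositions, totals) using the weight values for 1285 t of glass, precisely as stated by either problem or answer.
Loss on ignition, line by line:
  Doloma: 265.1 × 0.009900 = 2.624 t
  H3BO3: 48.94 × 0.4365 = 21.36 t
  Mg3Si4O10(OH)2: 639.0 × 0.05000 = 31.95 t
  TiO2: 207.2 × 0.01010 = 2.093 t
  High-calcium limestone: 163.1 × 0.4377 = 71.39 t
  Potassium carbonate: 133.1 × 0.3174 = 42.25 t
Total LOI = 171.7 t
Glass = batch − LOI = 1456 − 171.7 = 1285 t

LOI loss = 171.7 t; glass = 1285 t; yield = 88.21%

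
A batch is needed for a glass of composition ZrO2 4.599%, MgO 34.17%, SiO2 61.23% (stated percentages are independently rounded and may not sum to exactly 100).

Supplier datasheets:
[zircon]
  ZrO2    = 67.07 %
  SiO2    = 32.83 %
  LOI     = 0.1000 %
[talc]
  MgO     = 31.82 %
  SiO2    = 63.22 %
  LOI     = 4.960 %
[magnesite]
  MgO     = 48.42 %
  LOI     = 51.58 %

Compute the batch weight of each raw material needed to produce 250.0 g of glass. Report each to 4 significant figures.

Intermediates appear rounded to 4 significant figures within the worked lines; every computation maintains exact precision all the way through. Every reported figure is rounded a single time. The derived quantities (three oxide percentages, the yield, glass mass, the totals, ignition loss) are computed in full float precision from the weighed amounts at 250.0 g of glass, as written in either problem or answer.
The oxide mass targets at 250.0 g glass:
  ZrO2: 4.599% × 250.0 = 11.50 g
  MgO: 34.17% × 250.0 = 85.42 g
  SiO2: 61.23% × 250.0 = 153.1 g
Checking each oxide sum on the weights just shown, under the basis named above (summed amounts equal target values inside rounding margins):
  ZrO2: 17.14·0.6707 = 11.50 g (target 11.50 g)
  MgO: 233.2·0.3182 + 23.16·0.4842 = 85.42 g (target 85.42 g)
  SiO2: 17.14·0.3283 + 233.2·0.6322 = 153.1 g (target 153.1 g)
Mass balance on the glass: net batch after ignition = 250.0 g (summing oxide targets gives 250.0 g; versus the stated basis of 250.0 g — a pure rounding effect).
Batch grand total — Σ batch = 273.5 g; Σ batch·LOI gives LOI loss = 23.53 g; as yield: glass ÷ batch → 91.40%.

Batch per 250.0 g glass:
  zircon: 17.14 g
  talc: 233.2 g
  magnesite: 23.16 g
Total batch = 273.5 g; LOI loss = 23.53 g; yield = 91.40%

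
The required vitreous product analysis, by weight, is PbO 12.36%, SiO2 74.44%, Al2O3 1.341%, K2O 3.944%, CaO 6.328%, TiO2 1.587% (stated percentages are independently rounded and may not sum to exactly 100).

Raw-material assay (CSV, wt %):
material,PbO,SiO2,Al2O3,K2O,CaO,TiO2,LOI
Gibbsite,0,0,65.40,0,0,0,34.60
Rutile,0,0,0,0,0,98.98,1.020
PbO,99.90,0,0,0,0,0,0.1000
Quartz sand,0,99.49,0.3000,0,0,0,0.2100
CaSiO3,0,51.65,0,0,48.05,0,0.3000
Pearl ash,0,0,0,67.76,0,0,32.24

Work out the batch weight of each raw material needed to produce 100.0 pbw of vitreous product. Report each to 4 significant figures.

Working values are printed, with 4-significant-figure rounding, in the printout — all arithmetic keeps full float precision through the solve. Every reported result is rounded exactly once; all derived quantities, including yield, six oxide percentages, totals, LOI, glass mass, are re-derived from the weighed amounts per 100.0 pbw of glass at exact precision exactly as printed in the problem or the answer.
Oxide-by-oxide targets in 100.0 pbw vitreous product:
  PbO: 12.36% × 100.0 = 12.36 pbw
  SiO2: 74.44% × 100.0 = 74.44 pbw
  Al2O3: 1.341% × 100.0 = 1.341 pbw
  K2O: 3.944% × 100.0 = 3.944 pbw
  CaO: 6.328% × 100.0 = 6.328 pbw
  TiO2: 1.587% × 100.0 = 1.587 pbw
Mass-balance tally per oxide with the batch weights as given, relative to the basis at hand (sums match the target masses once rounding is allowed for):
  PbO: 12.37·0.9990 = 12.36 pbw (target 12.36 pbw)
  SiO2: 67.98·0.9949 + 13.17·0.5165 = 74.44 pbw (target 74.44 pbw)
  Al2O3: 1.739·0.6540 + 67.98·0.003000 = 1.341 pbw (target 1.341 pbw)
  K2O: 5.821·0.6776 = 3.944 pbw (target 3.944 pbw)
  CaO: 13.17·0.4805 = 6.328 pbw (target 6.328 pbw)
  TiO2: 1.603·0.9898 = 1.587 pbw (target 1.587 pbw)
Consistency of the glass mass: batch Σ − ignition loss = 99.99 pbw (summing oxide targets gives 100.0 pbw; basis as stated: 100.0 pbw — deltas are rounding alone).
Whole-batch sum: Σ batch = 102.7 pbw; ignition loss, Σ(batch × LOI) = 2.689 pbw; as yield: glass ÷ batch → 97.38%.

Batch per 100.0 pbw vitreous product:
  Gibbsite: 1.739 pbw
  Rutile: 1.603 pbw
  PbO: 12.37 pbw
  Quartz sand: 67.98 pbw
  CaSiO3: 13.17 pbw
  Pearl ash: 5.821 pbw
Total batch = 102.7 pbw; LOI loss = 2.689 pbw; yield = 97.38%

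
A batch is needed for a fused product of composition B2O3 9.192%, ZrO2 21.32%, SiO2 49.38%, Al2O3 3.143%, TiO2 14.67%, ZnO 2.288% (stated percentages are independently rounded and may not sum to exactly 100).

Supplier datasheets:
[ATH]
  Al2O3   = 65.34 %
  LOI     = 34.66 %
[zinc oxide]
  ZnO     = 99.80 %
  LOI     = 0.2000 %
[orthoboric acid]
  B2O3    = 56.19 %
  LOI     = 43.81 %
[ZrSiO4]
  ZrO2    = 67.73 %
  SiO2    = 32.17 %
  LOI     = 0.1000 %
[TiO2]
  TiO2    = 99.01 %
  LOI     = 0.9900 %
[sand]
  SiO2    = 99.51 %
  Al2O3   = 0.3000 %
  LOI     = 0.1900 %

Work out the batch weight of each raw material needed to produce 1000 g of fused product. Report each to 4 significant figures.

Batch per 1000 g fused product:
  ATH: 46.29 g
  zinc oxide: 22.93 g
  orthoboric acid: 163.6 g
  ZrSiO4: 314.8 g
  TiO2: 148.2 g
  sand: 394.5 g
Total batch = 1090 g; LOI loss = 90.29 g; yield = 91.72%

Working values are shown, rounded to 4 significant digits, when written out. The working math keeps full float precision at all times. Each reported value is rounded once only; the derived quantities are computed starting from the weights on 1000 g of glass in full float precision (six oxide percentages, the yield, totals, LOI, glass mass), as given in question or answer.
Target masses of each oxide per 1000 g fused product:
  B2O3: 9.192% × 1000 = 91.92 g
  ZrO2: 21.32% × 1000 = 213.2 g
  SiO2: 49.38% × 1000 = 493.8 g
  Al2O3: 3.143% × 1000 = 31.43 g
  TiO2: 14.67% × 1000 = 146.7 g
  ZnO: 2.288% × 1000 = 22.88 g
Checking each oxide sum applying the batch weights above, relative to the basis at hand (target by target, the sums agree up to rounding of the answer):
  B2O3: 163.6·0.5619 = 91.93 g (target 91.92 g)
  ZrO2: 314.8·0.6773 = 213.2 g (target 213.2 g)
  SiO2: 314.8·0.3217 + 394.5·0.9951 = 493.8 g (target 493.8 g)
  Al2O3: 46.29·0.6534 + 394.5·0.003000 = 31.43 g (target 31.43 g)
  TiO2: 148.2·0.9901 = 146.7 g (target 146.7 g)
  ZnO: 22.93·0.9980 = 22.88 g (target 22.88 g)
Consistency of the glass mass: whole batch net of LOI = 1000 g (summing oxide targets gives 999.9 g; against the stated basis, 1000 g — gaps are rounding artifacts).
Summing the batch: Σ batch = 1090 g; loss to ignition Σ batch·LOI = 90.29 g; yield: glass divided by total = 91.72%.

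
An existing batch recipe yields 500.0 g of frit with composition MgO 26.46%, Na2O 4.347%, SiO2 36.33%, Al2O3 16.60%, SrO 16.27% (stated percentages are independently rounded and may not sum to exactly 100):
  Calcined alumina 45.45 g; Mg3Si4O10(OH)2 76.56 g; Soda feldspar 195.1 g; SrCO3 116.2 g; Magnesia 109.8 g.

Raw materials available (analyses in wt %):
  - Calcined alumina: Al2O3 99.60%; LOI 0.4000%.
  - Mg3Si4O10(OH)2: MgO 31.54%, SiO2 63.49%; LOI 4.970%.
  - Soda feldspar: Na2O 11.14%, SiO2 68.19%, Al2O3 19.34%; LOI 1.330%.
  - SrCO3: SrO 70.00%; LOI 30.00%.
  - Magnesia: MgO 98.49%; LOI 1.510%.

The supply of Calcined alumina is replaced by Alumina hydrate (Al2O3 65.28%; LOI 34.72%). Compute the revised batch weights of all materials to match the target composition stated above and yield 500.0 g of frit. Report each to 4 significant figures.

Revised batch per 500.0 g frit:
  Alumina hydrate: 69.34 g
  Mg3Si4O10(OH)2: 76.56 g
  Soda feldspar: 195.1 g
  SrCO3: 116.2 g
  Magnesia: 109.8 g
Total batch = 567.0 g; LOI loss = 66.99 g

Every computation keeps full precision in every operation; mid-chain values appear, rounded to 4 significant digits, alongside each step; each reported figure is rounded only once. All derived quantities, which include glass mass, the five compositions, ignition loss, the totals, the yield, are recomputed at full precision, as given in question or answer, from the batch weights for 500.0 g of glass.
Target oxide masses per 500.0 g frit:
  MgO: 26.46% × 500.0 = 132.3 g
  Na2O: 4.347% × 500.0 = 21.74 g
  SiO2: 36.33% × 500.0 = 181.6 g
  Al2O3: 16.60% × 500.0 = 83.00 g
  SrO: 16.27% × 500.0 = 81.35 g
Sums-versus-targets review using the reported weights, against the basis in use (target by target, the sums agree net of answer rounding effects):
  MgO: 76.56·0.3154 + 109.8·0.9849 = 132.3 g (target 132.3 g)
  Na2O: 195.1·0.1114 = 21.73 g (target 21.74 g)
  SiO2: 76.56·0.6349 + 195.1·0.6819 = 181.6 g (target 181.6 g)
  Al2O3: 69.34·0.6528 + 195.1·0.1934 = 83.00 g (target 83.00 g)
  SrO: 116.2·0.7000 = 81.34 g (target 81.35 g)
Glass-mass sanity pass: whole batch net of LOI = 500.0 g (the Σ of target masses is 500.0 g; with the basis standing at 500.0 g — differing by rounding only).
Total batch = Σ batch = 567.0 g; loss to ignition Σ batch·LOI = 66.99 g; yield = glass ÷ total batch = 88.18%.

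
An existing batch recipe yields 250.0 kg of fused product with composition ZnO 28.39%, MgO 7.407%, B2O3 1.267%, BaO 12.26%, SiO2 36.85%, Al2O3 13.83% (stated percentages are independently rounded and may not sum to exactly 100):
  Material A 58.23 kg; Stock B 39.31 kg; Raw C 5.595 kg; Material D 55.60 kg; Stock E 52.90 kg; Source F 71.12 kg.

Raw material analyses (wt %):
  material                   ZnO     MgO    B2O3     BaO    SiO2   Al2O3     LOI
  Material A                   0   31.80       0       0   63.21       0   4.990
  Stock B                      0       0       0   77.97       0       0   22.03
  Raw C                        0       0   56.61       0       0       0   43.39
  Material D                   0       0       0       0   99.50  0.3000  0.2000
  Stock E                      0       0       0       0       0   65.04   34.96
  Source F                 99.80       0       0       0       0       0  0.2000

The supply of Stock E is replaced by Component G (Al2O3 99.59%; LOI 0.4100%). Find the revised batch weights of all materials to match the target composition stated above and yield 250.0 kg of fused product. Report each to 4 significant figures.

The whole derivation carries full precision end to end — the intermediate values are printed rounded to four significant digits on the page; exactly one rounding goes into each reported result — all derived quantities are rebuilt at full float precision (the totals, net glass mass, six oxide percentages, the yield, LOI) from the weighed amounts per 250.0 kg of glass, as given in problem or answer.
Per-oxide target masses for 250.0 kg fused product:
  ZnO: 28.39% × 250.0 = 70.97 kg
  MgO: 7.407% × 250.0 = 18.52 kg
  B2O3: 1.267% × 250.0 = 3.168 kg
  BaO: 12.26% × 250.0 = 30.65 kg
  SiO2: 36.85% × 250.0 = 92.12 kg
  Al2O3: 13.83% × 250.0 = 34.58 kg
A balance pass over the oxides, using the reported weights, on the stated basis (every target is met by its sum inside rounding margins):
  ZnO: 71.12·0.9980 = 70.98 kg (target 70.97 kg)
  MgO: 58.23·0.3180 = 18.52 kg (target 18.52 kg)
  B2O3: 5.595·0.5661 = 3.167 kg (target 3.168 kg)
  BaO: 39.31·0.7797 = 30.65 kg (target 30.65 kg)
  SiO2: 58.23·0.6321 + 55.60·0.9950 = 92.13 kg (target 92.12 kg)
  Al2O3: 55.60·0.003000 + 34.55·0.9959 = 34.58 kg (target 34.58 kg)
Glass-mass bookkeeping: batch Σ − ignition loss = 250.0 kg (per-oxide target masses sum to 250.0 kg; with the basis standing at 250.0 kg — differing by rounding only).
Adding the batch up: Σ batch = 264.4 kg; LOI removed, Σ of batch·LOI: 14.39 kg; glass ÷ batch gives a yield of 94.56%.

Revised batch per 250.0 kg fused product:
  Material A: 58.23 kg
  Stock B: 39.31 kg
  Raw C: 5.595 kg
  Material D: 55.60 kg
  Component G: 34.55 kg
  Source F: 71.12 kg
Total batch = 264.4 kg; LOI loss = 14.39 kg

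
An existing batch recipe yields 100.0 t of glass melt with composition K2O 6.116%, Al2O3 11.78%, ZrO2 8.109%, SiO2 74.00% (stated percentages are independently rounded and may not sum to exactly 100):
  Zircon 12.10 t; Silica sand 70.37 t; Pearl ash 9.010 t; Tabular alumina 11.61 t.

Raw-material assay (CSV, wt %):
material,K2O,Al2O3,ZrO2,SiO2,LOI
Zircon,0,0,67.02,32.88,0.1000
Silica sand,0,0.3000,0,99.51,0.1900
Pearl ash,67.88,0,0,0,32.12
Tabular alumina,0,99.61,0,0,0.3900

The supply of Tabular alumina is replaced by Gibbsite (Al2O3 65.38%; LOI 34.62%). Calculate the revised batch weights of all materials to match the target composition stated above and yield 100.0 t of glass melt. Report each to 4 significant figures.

Revised batch per 100.0 t glass melt:
  Zircon: 12.10 t
  Silica sand: 70.37 t
  Pearl ash: 9.010 t
  Gibbsite: 17.69 t
Total batch = 109.2 t; LOI loss = 9.164 t

Every computation carries exact precision in all steps. Values along the way appear rounded to four significant figures when written out. Each reported figure is rounded a single time — all derived quantities are rebuilt from the batch weights on 100.0 t of glass in full precision (the four compositions, net glass mass, the totals, LOI, yield), as given in question or answer.
Oxide mass targets, per 100.0 t glass melt:
  K2O: 6.116% × 100.0 = 6.116 t
  Al2O3: 11.78% × 100.0 = 11.78 t
  ZrO2: 8.109% × 100.0 = 8.109 t
  SiO2: 74.00% × 100.0 = 74.00 t
Oxide-by-oxide audit working from each reported weight, relative to the basis at hand (every target is met by its sum once rounding is allowed for):
  K2O: 9.010·0.6788 = 6.116 t (target 6.116 t)
  Al2O3: 70.37·0.003000 + 17.69·0.6538 = 11.78 t (target 11.78 t)
  ZrO2: 12.10·0.6702 = 8.109 t (target 8.109 t)
  SiO2: 12.10·0.3288 + 70.37·0.9951 = 74.00 t (target 74.00 t)
Consistency of the glass mass: total batch − LOI = 100.0 t (oxide target masses add up to 100.0 t; stated basis 100.0 t — any gap is answer rounding).
Summing the batch: Σ batch = 109.2 t; LOI loss = Σ batch·LOI = 9.164 t; the yield ratio, glass ÷ batch: 91.61%.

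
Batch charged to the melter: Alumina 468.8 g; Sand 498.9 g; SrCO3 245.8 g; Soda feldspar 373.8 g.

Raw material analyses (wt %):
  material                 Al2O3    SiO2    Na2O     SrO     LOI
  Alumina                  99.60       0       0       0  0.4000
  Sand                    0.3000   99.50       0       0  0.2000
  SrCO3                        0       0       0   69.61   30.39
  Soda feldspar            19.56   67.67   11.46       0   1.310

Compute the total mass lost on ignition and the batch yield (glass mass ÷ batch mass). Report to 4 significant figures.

The whole derivation maintains full float precision from start to finish. Working values are printed rounded to 4 significant figures across the worked steps — each reported number is rounded only once; the derived quantities are re-derived in exact precision (four oxide percentages, net glass mass, LOI, the yield, totals) starting from the weights at 1505 g of glass exactly as shown in problem or answer.
Per-material ignition loss:
  Alumina: 468.8 × 0.004000 = 1.875 g
  Sand: 498.9 × 0.002000 = 0.9978 g
  SrCO3: 245.8 × 0.3039 = 74.70 g
  Soda feldspar: 373.8 × 0.01310 = 4.897 g
Total LOI = 82.47 g
Glass = batch − LOI = 1587 − 82.47 = 1505 g

LOI loss = 82.47 g; glass = 1505 g; yield = 94.80%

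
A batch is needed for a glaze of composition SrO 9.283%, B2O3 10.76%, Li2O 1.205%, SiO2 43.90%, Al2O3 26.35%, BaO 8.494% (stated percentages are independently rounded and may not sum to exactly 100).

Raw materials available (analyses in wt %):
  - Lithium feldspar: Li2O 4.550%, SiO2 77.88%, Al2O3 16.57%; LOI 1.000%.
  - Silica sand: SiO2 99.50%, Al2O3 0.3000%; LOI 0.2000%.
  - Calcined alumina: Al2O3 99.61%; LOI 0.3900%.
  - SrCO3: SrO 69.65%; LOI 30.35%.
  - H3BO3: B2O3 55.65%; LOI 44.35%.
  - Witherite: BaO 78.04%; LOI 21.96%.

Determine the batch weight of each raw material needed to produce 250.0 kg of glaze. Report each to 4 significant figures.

Batch per 250.0 kg glaze:
  Lithium feldspar: 66.21 kg
  Silica sand: 58.48 kg
  Calcined alumina: 54.94 kg
  SrCO3: 33.32 kg
  H3BO3: 48.34 kg
  Witherite: 27.21 kg
Total batch = 288.5 kg; LOI loss = 38.52 kg; yield = 86.65%

Full precision is carried at every stage. Intermediates are printed, with 4-significant-figure rounding, in the working. Every reported number sees exactly one rounding; the derived quantities, including the totals, net glass mass, the six compositions, the yield, ignition loss, are recomputed from the weighed amounts for 250.0 kg of glass at full precision, as given in either problem or answer.
Target masses of each oxide per 250.0 kg glaze:
  SrO: 9.283% × 250.0 = 23.21 kg
  B2O3: 10.76% × 250.0 = 26.90 kg
  Li2O: 1.205% × 250.0 = 3.012 kg
  SiO2: 43.90% × 250.0 = 109.8 kg
  Al2O3: 26.35% × 250.0 = 65.88 kg
  BaO: 8.494% × 250.0 = 21.24 kg
A balance pass over the oxides, from the weights as reported, relative to the basis at hand (each sum matches its target mass net of answer rounding effects):
  SrO: 33.32·0.6965 = 23.21 kg (target 23.21 kg)
  B2O3: 48.34·0.5565 = 26.90 kg (target 26.90 kg)
  Li2O: 66.21·0.04550 = 3.013 kg (target 3.012 kg)
  SiO2: 66.21·0.7788 + 58.48·0.9950 = 109.8 kg (target 109.8 kg)
  Al2O3: 66.21·0.1657 + 58.48·0.003000 + 54.94·0.9961 = 65.87 kg (target 65.88 kg)
  BaO: 27.21·0.7804 = 21.23 kg (target 21.24 kg)
Glass-mass sanity pass: batch total minus LOI = 250.0 kg (the Σ of target masses is 250.0 kg; stated basis 250.0 kg — rounding explains the deltas).
Summing the batch: Σ batch = 288.5 kg; the LOI term Σ batch·LOI equals 38.52 kg; yield: glass divided by total = 86.65%.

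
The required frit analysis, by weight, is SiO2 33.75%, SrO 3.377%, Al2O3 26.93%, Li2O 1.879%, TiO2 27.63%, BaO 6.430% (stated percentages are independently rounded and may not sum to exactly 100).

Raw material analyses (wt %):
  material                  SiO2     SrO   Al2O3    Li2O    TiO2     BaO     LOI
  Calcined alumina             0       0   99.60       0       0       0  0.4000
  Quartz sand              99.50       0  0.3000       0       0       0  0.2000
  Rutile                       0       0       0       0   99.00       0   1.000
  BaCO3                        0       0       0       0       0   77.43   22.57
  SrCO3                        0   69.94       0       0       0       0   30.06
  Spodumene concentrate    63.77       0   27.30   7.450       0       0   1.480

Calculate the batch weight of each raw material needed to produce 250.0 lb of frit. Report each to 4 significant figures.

Batch per 250.0 lb frit:
  Calcined alumina: 50.18 lb
  Quartz sand: 44.39 lb
  Rutile: 69.77 lb
  BaCO3: 20.76 lb
  SrCO3: 12.07 lb
  Spodumene concentrate: 63.05 lb
Total batch = 260.2 lb; LOI loss = 10.23 lb; yield = 96.07%

Values along the way are printed with 4-significant-digit rounding on the page. The whole derivation carries full precision at every stage; every reported figure is rounded exactly once — derived quantities are re-derived in full float precision (net glass mass, totals, yield, ignition loss, the six compositions) using the weight values per 250.0 lb of glass, as set out in either problem or answer.
Target oxide masses per 250.0 lb frit:
  SiO2: 33.75% × 250.0 = 84.38 lb
  SrO: 3.377% × 250.0 = 8.442 lb
  Al2O3: 26.93% × 250.0 = 67.32 lb
  Li2O: 1.879% × 250.0 = 4.698 lb
  TiO2: 27.63% × 250.0 = 69.08 lb
  BaO: 6.430% × 250.0 = 16.08 lb
Per-oxide balance check working from each reported weight, on the stated basis (oxide sums agree with the targets up to rounding of the answer):
  SiO2: 44.39·0.9950 + 63.05·0.6377 = 84.38 lb (target 84.38 lb)
  SrO: 12.07·0.6994 = 8.442 lb (target 8.442 lb)
  Al2O3: 50.18·0.9960 + 44.39·0.003000 + 63.05·0.2730 = 67.33 lb (target 67.32 lb)
  Li2O: 63.05·0.07450 = 4.697 lb (target 4.698 lb)
  TiO2: 69.77·0.9900 = 69.07 lb (target 69.08 lb)
  BaO: 20.76·0.7743 = 16.07 lb (target 16.08 lb)
Consistency of the glass mass: total batch − LOI = 250.0 lb (summing oxide targets gives 250.0 lb; stated basis 250.0 lb — a pure rounding effect).
Whole-batch sum: Σ batch = 260.2 lb; LOI removed, Σ of batch·LOI: 10.23 lb; yield, glass over the total, = 96.07%.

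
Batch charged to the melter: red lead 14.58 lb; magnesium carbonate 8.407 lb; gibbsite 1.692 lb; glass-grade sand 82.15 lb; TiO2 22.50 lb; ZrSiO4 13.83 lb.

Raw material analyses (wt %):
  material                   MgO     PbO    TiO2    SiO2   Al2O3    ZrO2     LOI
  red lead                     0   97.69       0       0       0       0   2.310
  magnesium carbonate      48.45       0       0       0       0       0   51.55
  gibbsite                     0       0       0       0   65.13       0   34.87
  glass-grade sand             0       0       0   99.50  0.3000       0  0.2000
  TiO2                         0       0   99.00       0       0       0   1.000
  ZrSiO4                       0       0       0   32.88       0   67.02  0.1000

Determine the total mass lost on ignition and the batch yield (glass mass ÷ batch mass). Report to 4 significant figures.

LOI loss = 5.664 lb; glass = 137.5 lb; yield = 96.04%

The intermediate values are printed (rounded to 4 significant figures) across the worked steps; every computation runs at full precision end to end. Every reported result receives exactly one rounding; all derived quantities are computed in full float precision (net glass mass, the six compositions, the totals, ignition loss, yield) from the weighed amounts for 137.5 lb of glass, as quoted within either problem or answer.
Per-material ignition loss:
  red lead: 14.58 × 0.02310 = 0.3368 lb
  magnesium carbonate: 8.407 × 0.5155 = 4.334 lb
  gibbsite: 1.692 × 0.3487 = 0.5900 lb
  glass-grade sand: 82.15 × 0.002000 = 0.1643 lb
  TiO2: 22.50 × 0.01000 = 0.2250 lb
  ZrSiO4: 13.83 × 0.001000 = 0.01383 lb
Total LOI = 5.664 lb
Glass = batch − LOI = 143.2 − 5.664 = 137.5 lb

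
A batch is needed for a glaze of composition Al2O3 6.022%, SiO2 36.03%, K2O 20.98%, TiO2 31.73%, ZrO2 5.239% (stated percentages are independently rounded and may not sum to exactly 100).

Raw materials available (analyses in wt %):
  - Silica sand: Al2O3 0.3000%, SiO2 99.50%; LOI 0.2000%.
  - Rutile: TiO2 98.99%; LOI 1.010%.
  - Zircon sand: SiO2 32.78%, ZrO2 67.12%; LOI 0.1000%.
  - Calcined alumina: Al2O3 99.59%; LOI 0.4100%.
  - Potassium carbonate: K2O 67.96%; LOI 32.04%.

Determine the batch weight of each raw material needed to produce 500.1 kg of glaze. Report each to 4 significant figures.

All internal work maintains exact precision at all times. Working values appear, with 4-significant-figure rounding, when written out; each reported figure undergoes a single rounding. Derived quantities (the yield, LOI, the five compositions, glass mass, totals) are re-derived using the weight values per 500.1 kg of glass in full precision as set out in the question or the answer.
Target oxide masses per 500.1 kg glaze:
  Al2O3: 6.022% × 500.1 = 30.12 kg
  SiO2: 36.03% × 500.1 = 180.2 kg
  K2O: 20.98% × 500.1 = 104.9 kg
  TiO2: 31.73% × 500.1 = 158.7 kg
  ZrO2: 5.239% × 500.1 = 26.20 kg
Sums-versus-targets review working from each reported weight, against the basis in use (each sum matches its target mass inside rounding margins):
  Al2O3: 168.2·0.003000 + 29.73·0.9959 = 30.11 kg (target 30.12 kg)
  SiO2: 168.2·0.9950 + 39.03·0.3278 = 180.2 kg (target 180.2 kg)
  K2O: 154.4·0.6796 = 104.9 kg (target 104.9 kg)
  TiO2: 160.3·0.9899 = 158.7 kg (target 158.7 kg)
  ZrO2: 39.03·0.6712 = 26.20 kg (target 26.20 kg)
Glass-mass bookkeeping: total charge less LOI = 500.1 kg (the targets, summed, come to 500.1 kg; versus the stated basis of 500.1 kg — a pure rounding effect).
Adding the batch up: Σ batch = 551.7 kg; ignition loss, Σ(batch × LOI) = 51.59 kg; yield: glass divided by total = 90.65%.

Batch per 500.1 kg glaze:
  Silica sand: 168.2 kg
  Rutile: 160.3 kg
  Zircon sand: 39.03 kg
  Calcined alumina: 29.73 kg
  Potassium carbonate: 154.4 kg
Total batch = 551.7 kg; LOI loss = 51.59 kg; yield = 90.65%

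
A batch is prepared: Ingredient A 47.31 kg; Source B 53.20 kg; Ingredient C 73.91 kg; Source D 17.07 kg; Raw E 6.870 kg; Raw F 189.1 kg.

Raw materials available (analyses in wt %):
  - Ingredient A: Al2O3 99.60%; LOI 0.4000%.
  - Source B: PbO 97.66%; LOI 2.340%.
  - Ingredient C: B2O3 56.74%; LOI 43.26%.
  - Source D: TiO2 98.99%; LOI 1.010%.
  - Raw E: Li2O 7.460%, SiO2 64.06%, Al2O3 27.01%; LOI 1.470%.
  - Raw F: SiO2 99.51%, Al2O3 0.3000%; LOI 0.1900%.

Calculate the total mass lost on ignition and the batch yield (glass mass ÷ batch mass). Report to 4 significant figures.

LOI loss = 34.04 kg; glass = 353.4 kg; yield = 91.21%

The whole derivation runs at full float precision in all steps; the intermediate values appear, rounded to 4 significant figures, when written out. A single rounding produces every reported figure — derived quantities, which include the totals, LOI, six oxide percentages, net glass mass, the yield, are rebuilt at full precision, as written in problem or answer, from the batch weights per 353.4 kg of glass.
Material-by-material LOI:
  Ingredient A: 47.31 × 0.004000 = 0.1892 kg
  Source B: 53.20 × 0.02340 = 1.245 kg
  Ingredient C: 73.91 × 0.4326 = 31.97 kg
  Source D: 17.07 × 0.01010 = 0.1724 kg
  Raw E: 6.870 × 0.01470 = 0.1010 kg
  Raw F: 189.1 × 0.001900 = 0.3593 kg
Total LOI = 34.04 kg
Glass = batch − LOI = 387.5 − 34.04 = 353.4 kg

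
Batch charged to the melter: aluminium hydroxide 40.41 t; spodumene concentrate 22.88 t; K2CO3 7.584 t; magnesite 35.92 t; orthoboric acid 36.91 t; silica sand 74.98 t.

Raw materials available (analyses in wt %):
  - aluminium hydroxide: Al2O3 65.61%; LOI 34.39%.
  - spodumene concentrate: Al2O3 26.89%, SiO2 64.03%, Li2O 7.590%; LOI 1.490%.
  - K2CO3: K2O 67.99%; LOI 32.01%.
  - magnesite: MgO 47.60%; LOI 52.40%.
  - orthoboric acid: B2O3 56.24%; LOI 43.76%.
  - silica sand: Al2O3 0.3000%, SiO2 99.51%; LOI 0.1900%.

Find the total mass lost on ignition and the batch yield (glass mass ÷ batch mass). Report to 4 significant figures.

Values along the way are printed (rounded to 4 significant digits) across the worked steps — each numeric step maintains exact precision from start to finish; every reported figure is rounded just once — the derived quantities, which include the six compositions, the yield, glass mass, the totals, ignition loss, are re-derived at full precision, precisely as stated by the question or the answer, from the weighed amounts per 166.9 t of glass.
Each material's LOI contribution:
  aluminium hydroxide: 40.41 × 0.3439 = 13.90 t
  spodumene concentrate: 22.88 × 0.01490 = 0.3409 t
  K2CO3: 7.584 × 0.3201 = 2.428 t
  magnesite: 35.92 × 0.5240 = 18.82 t
  orthoboric acid: 36.91 × 0.4376 = 16.15 t
  silica sand: 74.98 × 0.001900 = 0.1425 t
Total LOI = 51.78 t
Glass = batch − LOI = 218.7 − 51.78 = 166.9 t

LOI loss = 51.78 t; glass = 166.9 t; yield = 76.32%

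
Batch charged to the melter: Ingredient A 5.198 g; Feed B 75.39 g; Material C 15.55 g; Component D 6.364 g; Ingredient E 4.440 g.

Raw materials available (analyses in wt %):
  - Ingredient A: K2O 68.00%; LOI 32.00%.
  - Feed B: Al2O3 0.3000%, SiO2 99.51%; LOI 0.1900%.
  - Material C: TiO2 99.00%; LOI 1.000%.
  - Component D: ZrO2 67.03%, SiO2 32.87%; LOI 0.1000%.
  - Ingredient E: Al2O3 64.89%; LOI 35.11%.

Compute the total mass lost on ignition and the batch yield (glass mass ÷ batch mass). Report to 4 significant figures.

LOI loss = 3.527 g; glass = 103.4 g; yield = 96.70%

Every computation maintains full precision all the way through; intermediates appear with 4-significant-figure rounding within the worked lines. Each reported figure is rounded a single time; the derived quantities (ignition loss, the five compositions, the yield, the totals, net glass mass) are re-derived in full float precision from the batch weights per 103.4 g of glass, as they appear in either problem or answer.
Material-by-material LOI:
  Ingredient A: 5.198 × 0.3200 = 1.663 g
  Feed B: 75.39 × 0.001900 = 0.1432 g
  Material C: 15.55 × 0.01000 = 0.1555 g
  Component D: 6.364 × 0.001000 = 0.006364 g
  Ingredient E: 4.440 × 0.3511 = 1.559 g
Total LOI = 3.527 g
Glass = batch − LOI = 106.9 − 3.527 = 103.4 g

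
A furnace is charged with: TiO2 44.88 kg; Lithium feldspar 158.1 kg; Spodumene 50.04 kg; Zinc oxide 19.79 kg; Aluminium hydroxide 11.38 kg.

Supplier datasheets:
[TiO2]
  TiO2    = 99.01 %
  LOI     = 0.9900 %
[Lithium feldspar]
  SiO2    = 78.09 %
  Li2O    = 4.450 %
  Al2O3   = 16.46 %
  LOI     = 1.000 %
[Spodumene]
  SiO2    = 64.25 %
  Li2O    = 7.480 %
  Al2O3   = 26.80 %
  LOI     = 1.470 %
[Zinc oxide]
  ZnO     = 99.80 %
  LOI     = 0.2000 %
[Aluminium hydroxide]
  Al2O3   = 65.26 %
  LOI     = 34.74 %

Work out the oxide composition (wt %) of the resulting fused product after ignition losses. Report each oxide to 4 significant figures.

The whole derivation runs at full float precision in every operation; mid-chain values are displayed rounded to 4 significant digits when written out; each reported number takes a single rounding — all derived quantities are rebuilt starting from the weights per 277.4 kg of glass at exact precision (LOI, totals, net glass mass, the yield, five oxide percentages), as quoted within either problem or answer.
What the batch supplies per oxide:
  ZnO: 19.79·0.9980 = 19.75 kg
  SiO2: 158.1·0.7809 + 50.04·0.6425 = 155.6 kg
  Li2O: 158.1·0.04450 + 50.04·0.07480 = 10.78 kg
  Al2O3: 158.1·0.1646 + 50.04·0.2680 + 11.38·0.6526 = 46.86 kg
  TiO2: 44.88·0.9901 = 44.44 kg
LOI: 44.88·0.009900 + 158.1·0.01000 + 50.04·0.01470 + 19.79·0.002000 + 11.38·0.3474 = 6.754 kg
Net of LOI, the glass mass = 284.2 − 6.754 = 277.4 kg (equal to the oxide-mass sum)
percent share: oxide ÷ glass, ×100

Glass mass = 277.4 kg (batch 284.2 − LOI 6.754).
Composition: ZnO 7.119%, SiO2 56.09%, Li2O 3.885%, Al2O3 16.89%, TiO2 16.02%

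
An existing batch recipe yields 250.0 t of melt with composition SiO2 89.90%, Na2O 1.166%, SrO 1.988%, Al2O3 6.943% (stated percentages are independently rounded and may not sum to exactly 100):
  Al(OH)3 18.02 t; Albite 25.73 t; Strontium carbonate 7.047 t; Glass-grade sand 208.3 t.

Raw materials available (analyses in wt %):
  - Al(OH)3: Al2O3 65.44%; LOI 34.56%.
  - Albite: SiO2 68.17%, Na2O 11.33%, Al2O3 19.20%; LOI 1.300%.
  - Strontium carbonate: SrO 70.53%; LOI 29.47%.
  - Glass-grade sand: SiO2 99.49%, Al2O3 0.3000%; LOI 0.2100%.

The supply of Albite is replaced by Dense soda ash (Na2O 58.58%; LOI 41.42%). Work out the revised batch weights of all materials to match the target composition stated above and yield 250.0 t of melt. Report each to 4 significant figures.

Intermediates are shown rounded off to 4 significant digits at each printed step; the working math holds full precision from first step to last — every reported value takes a single rounding. Derived quantities, including totals, four oxide percentages, LOI, net glass mass, yield, are re-derived from the weighed amounts per 250.0 t of glass in full float precision exactly as printed in problem or answer.
The oxide mass targets at 250.0 t melt:
  SiO2: 89.90% × 250.0 = 224.8 t
  Na2O: 1.166% × 250.0 = 2.915 t
  SrO: 1.988% × 250.0 = 4.970 t
  Al2O3: 6.943% × 250.0 = 17.36 t
Oxide-by-oxide audit per the reported batch figures, for the quoted basis mass (delivered sums recover each target up to rounding of the answer):
  SiO2: 225.9·0.9949 = 224.7 t (target 224.8 t)
  Na2O: 4.976·0.5858 = 2.915 t (target 2.915 t)
  SrO: 7.047·0.7053 = 4.970 t (target 4.970 t)
  Al2O3: 25.49·0.6544 + 225.9·0.003000 = 17.36 t (target 17.36 t)
Glass-mass bookkeeping: batch total minus LOI = 250.0 t (targets for the oxides total 250.0 t; versus the stated basis of 250.0 t — any gap is answer rounding).
Whole-batch sum: Σ batch = 263.4 t; ignition loss, Σ(batch × LOI) = 13.42 t; yield: glass divided by total = 94.90%.

Revised batch per 250.0 t melt:
  Al(OH)3: 25.49 t
  Dense soda ash: 4.976 t
  Strontium carbonate: 7.047 t
  Glass-grade sand: 225.9 t
Total batch = 263.4 t; LOI loss = 13.42 t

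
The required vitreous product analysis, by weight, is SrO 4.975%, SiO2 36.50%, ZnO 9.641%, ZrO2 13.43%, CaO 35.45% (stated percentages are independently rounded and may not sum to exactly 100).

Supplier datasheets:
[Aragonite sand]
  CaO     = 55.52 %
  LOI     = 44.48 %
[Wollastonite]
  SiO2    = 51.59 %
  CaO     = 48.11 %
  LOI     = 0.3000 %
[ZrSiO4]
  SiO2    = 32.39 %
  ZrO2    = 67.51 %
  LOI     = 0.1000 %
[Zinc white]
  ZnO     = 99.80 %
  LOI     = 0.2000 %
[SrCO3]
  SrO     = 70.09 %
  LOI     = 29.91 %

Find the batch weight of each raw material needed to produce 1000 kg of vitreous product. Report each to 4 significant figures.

Batch per 1000 kg vitreous product:
  Aragonite sand: 133.7 kg
  Wollastonite: 582.6 kg
  ZrSiO4: 198.9 kg
  Zinc white: 96.60 kg
  SrCO3: 70.98 kg
Total batch = 1083 kg; LOI loss = 82.84 kg; yield = 92.35%

Every computation maintains exact precision from first step to last. Values along the way are displayed (rounded to 4 significant figures) between the steps — a single rounding produces every reported number. The derived quantities (the yield, glass mass, the five compositions, ignition loss, totals) are rebuilt in full float precision from the weighed amounts on 1000 kg of glass, as given in either problem or answer.
Per-oxide target masses for 1000 kg vitreous product:
  SrO: 4.975% × 1000 = 49.75 kg
  SiO2: 36.50% × 1000 = 365.0 kg
  ZnO: 9.641% × 1000 = 96.41 kg
  ZrO2: 13.43% × 1000 = 134.3 kg
  CaO: 35.45% × 1000 = 354.5 kg
Oxide-by-oxide audit with the batch weights as given, versus the basis set out (summed amounts equal target values up to rounding of the answer):
  SrO: 70.98·0.7009 = 49.75 kg (target 49.75 kg)
  SiO2: 582.6·0.5159 + 198.9·0.3239 = 365.0 kg (target 365.0 kg)
  ZnO: 96.60·0.9980 = 96.41 kg (target 96.41 kg)
  ZrO2: 198.9·0.6751 = 134.3 kg (target 134.3 kg)
  CaO: 133.7·0.5552 + 582.6·0.4811 = 354.5 kg (target 354.5 kg)
Glass mass check: total batch − LOI = 999.9 kg (oxide target masses add up to 1000 kg; the stated basis being 1000 kg — any gap is answer rounding).
Total batch = Σ batch = 1083 kg; ignition loss, Σ(batch × LOI) = 82.84 kg; glass ÷ batch gives a yield of 92.35%.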